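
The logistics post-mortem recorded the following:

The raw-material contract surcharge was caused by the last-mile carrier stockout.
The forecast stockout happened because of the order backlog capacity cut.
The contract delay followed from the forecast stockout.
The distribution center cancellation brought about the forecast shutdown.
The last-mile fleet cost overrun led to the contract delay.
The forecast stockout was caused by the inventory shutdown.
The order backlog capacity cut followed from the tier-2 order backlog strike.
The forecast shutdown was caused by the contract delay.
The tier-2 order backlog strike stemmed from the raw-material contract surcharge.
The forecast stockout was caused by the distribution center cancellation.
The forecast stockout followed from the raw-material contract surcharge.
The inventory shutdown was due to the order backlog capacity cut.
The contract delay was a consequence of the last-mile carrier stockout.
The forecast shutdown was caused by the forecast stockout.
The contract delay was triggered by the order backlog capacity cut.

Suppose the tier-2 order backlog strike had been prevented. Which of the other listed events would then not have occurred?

the inventory shutdown, the order backlog capacity cut

Downstream of the tier-2 order backlog strike: the order backlog capacity cut, the inventory shutdown, the forecast stockout, the contract delay, the forecast shutdown.
Of those, still caused via another path: the forecast stockout, the contract delay, the forecast shutdown.
The remainder have no surviving cause.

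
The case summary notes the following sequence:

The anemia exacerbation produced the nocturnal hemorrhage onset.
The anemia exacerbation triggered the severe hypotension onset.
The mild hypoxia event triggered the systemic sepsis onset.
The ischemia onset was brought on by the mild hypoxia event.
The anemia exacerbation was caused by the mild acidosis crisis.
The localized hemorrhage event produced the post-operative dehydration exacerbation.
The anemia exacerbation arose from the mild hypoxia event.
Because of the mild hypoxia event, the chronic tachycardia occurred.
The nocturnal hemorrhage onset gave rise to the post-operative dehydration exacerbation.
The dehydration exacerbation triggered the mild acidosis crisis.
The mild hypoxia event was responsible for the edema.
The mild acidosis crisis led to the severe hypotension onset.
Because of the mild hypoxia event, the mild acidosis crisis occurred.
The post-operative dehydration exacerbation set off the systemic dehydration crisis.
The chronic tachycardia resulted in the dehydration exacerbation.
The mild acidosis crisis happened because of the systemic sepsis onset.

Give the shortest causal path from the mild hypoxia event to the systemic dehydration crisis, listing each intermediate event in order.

the mild hypoxia event → the anemia exacerbation
the anemia exacerbation → the nocturnal hemorrhage onset
the nocturnal hemorrhage onset → the post-operative dehydration exacerbation
the post-operative dehydration exacerbation → the systemic dehydration crisis
Length: 4 steps.

the mild hypoxia event → the anemia exacerbation → the nocturnal hemorrhage onset → the post-operative dehydration exacerbation → the systemic dehydration crisis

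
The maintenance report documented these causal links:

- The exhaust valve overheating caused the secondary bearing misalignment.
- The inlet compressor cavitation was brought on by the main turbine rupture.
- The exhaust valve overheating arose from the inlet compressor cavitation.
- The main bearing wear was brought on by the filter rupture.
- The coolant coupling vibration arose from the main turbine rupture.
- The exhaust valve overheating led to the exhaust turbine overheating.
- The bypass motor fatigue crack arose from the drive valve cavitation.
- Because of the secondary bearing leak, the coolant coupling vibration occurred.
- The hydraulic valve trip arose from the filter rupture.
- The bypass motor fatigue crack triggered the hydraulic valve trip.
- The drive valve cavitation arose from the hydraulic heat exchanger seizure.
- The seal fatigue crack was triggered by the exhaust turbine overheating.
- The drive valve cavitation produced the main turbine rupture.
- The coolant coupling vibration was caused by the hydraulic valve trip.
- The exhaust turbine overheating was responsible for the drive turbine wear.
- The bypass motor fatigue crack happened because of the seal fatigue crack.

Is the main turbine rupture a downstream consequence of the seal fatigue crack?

The seal fatigue crack leads to the bypass motor fatigue crack, the hydraulic valve trip, the coolant coupling vibration; the main turbine rupture is not among them.

No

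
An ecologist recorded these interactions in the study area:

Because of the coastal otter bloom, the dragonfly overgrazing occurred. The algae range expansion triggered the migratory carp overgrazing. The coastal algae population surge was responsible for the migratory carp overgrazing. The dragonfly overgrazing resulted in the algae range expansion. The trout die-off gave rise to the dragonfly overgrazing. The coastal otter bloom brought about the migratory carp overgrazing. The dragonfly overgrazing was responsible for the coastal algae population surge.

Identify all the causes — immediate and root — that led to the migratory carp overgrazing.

the algae range expansion, the coastal algae population surge, the coastal otter bloom, the dragonfly overgrazing, the trout die-off

Immediate causes of the migratory carp overgrazing: the coastal otter bloom, the coastal algae population surge, the algae range expansion.
Further upstream: the dragonfly overgrazing, the trout die-off.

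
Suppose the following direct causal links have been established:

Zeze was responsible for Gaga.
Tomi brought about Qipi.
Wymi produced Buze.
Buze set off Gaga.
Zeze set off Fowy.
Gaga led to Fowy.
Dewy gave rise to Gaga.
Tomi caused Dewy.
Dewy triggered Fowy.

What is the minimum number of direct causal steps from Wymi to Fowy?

Shortest chain: Wymi → Buze → Gaga → Fowy.

3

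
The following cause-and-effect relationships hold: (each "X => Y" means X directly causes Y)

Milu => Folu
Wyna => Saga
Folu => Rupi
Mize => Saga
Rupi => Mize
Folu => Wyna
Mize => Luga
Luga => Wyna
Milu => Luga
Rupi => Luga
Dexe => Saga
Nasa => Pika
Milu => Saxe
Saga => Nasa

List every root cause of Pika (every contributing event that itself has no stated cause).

Dexe, Milu

Tracing upstream from Pika: Pika ← Nasa ← Saga ← Wyna ← Folu ← Milu.
A separate upstream branch: Pika ← Nasa ← Saga ← Dexe.
Each of those chain origins has no stated cause.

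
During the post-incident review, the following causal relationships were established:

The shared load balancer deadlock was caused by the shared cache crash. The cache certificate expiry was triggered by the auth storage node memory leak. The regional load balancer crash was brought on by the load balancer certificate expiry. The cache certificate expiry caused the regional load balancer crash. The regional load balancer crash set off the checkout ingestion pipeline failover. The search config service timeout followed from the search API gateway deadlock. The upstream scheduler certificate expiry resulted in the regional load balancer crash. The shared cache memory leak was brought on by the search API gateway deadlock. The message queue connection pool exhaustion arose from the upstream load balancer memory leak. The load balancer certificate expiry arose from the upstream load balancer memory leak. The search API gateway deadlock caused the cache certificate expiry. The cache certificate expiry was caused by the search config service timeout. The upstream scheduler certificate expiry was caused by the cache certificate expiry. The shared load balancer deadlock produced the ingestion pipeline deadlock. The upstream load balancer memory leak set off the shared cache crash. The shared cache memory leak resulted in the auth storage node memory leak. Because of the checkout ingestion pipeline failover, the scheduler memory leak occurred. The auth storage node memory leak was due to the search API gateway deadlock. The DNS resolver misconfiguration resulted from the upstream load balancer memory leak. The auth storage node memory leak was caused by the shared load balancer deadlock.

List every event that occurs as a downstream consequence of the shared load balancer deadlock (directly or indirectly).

the auth storage node memory leak, the cache certificate expiry, the checkout ingestion pipeline failover, the ingestion pipeline deadlock, the regional load balancer crash, the scheduler memory leak, the upstream scheduler certificate expiry

Direct effects: the auth storage node memory leak, the ingestion pipeline deadlock.
2 steps out: the cache certificate expiry.
3 steps out: the upstream scheduler certificate expiry, the regional load balancer crash.
4 steps out: the checkout ingestion pipeline failover.
5 steps out: the scheduler memory leak.
Not reachable from it: the upstream load balancer memory leak, the search API gateway deadlock, the DNS resolver misconfiguration, the load balancer certificate expiry, the shared cache memory leak, the message queue connection pool exhaustion, the search config service timeout, the shared cache crash.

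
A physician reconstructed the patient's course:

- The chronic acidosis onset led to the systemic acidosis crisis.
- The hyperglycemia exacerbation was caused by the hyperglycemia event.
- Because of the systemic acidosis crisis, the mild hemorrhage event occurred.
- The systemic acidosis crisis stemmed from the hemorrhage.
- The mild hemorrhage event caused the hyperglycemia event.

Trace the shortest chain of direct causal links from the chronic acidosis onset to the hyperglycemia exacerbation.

the chronic acidosis onset → the systemic acidosis crisis → the mild hemorrhage event → the hyperglycemia event → the hyperglycemia exacerbation

the chronic acidosis onset → the systemic acidosis crisis
the systemic acidosis crisis → the mild hemorrhage event
the mild hemorrhage event → the hyperglycemia event
the hyperglycemia event → the hyperglycemia exacerbation
Length: 4 steps.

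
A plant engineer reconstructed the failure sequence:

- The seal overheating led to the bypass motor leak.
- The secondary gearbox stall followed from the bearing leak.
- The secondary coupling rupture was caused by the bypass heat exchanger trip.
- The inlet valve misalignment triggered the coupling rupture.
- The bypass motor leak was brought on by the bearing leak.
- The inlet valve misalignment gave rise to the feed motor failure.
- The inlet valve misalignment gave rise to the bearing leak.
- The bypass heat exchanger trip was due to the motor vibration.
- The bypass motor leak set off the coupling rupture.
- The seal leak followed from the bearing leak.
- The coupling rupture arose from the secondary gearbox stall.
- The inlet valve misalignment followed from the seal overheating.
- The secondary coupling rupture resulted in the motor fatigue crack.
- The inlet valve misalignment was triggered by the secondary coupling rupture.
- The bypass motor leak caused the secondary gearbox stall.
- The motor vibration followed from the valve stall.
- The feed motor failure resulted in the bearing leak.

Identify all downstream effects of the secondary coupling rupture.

the bearing leak, the bypass motor leak, the coupling rupture, the feed motor failure, the inlet valve misalignment, the motor fatigue crack, the seal leak, the secondary gearbox stall

Direct effects: the inlet valve misalignment, the motor fatigue crack.
2 steps out: the feed motor failure, the bearing leak, the coupling rupture.
3 steps out: the seal leak, the bypass motor leak, the secondary gearbox stall.
Not reachable from it: the valve stall, the motor vibration, the bypass heat exchanger trip, the seal overheating.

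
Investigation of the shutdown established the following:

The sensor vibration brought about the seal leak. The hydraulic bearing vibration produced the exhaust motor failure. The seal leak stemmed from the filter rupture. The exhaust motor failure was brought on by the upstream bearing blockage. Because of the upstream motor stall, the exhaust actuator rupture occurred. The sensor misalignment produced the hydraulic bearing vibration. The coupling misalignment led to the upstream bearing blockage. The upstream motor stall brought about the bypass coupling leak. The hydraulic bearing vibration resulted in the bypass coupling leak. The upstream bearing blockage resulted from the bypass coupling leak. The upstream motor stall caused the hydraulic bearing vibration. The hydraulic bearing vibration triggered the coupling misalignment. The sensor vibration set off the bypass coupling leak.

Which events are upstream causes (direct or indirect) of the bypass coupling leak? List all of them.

Immediate causes of the bypass coupling leak: the upstream motor stall, the sensor vibration, the hydraulic bearing vibration.
Further upstream: the sensor misalignment.

the hydraulic bearing vibration, the sensor misalignment, the sensor vibration, the upstream motor stall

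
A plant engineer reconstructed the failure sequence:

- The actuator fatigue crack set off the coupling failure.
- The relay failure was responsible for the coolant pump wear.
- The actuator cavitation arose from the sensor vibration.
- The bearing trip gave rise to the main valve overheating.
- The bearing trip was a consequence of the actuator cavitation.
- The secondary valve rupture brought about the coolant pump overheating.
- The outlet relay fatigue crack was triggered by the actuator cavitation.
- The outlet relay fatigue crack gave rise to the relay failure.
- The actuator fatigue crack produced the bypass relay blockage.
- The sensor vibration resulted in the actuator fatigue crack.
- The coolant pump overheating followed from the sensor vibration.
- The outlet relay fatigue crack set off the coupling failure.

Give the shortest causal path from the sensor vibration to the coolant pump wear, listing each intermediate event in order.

the sensor vibration → the actuator cavitation
the actuator cavitation → the outlet relay fatigue crack
the outlet relay fatigue crack → the relay failure
the relay failure → the coolant pump wear
Length: 4 steps.

the sensor vibration → the actuator cavitation → the outlet relay fatigue crack → the relay failure → the coolant pump wear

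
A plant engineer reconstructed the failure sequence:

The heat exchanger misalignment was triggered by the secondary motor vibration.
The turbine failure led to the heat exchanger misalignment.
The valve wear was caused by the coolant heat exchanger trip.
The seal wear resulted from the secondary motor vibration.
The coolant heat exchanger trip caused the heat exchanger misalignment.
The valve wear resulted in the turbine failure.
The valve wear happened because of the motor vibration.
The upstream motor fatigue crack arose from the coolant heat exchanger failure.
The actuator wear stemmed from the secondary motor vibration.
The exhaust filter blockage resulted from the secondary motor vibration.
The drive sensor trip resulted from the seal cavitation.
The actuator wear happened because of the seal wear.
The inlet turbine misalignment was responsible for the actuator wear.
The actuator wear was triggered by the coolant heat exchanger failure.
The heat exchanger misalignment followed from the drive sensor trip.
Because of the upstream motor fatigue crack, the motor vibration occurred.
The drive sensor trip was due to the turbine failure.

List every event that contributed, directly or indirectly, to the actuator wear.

the coolant heat exchanger failure, the inlet turbine misalignment, the seal wear, the secondary motor vibration

Immediate causes of the actuator wear: the secondary motor vibration, the coolant heat exchanger failure, the inlet turbine misalignment, the seal wear.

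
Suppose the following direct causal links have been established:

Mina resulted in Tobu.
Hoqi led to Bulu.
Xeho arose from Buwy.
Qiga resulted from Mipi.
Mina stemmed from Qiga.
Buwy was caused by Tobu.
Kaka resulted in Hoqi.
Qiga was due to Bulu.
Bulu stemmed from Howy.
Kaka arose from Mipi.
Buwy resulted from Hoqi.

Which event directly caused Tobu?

Upstream contributors include Mipi, Kaka, Hoqi, Howy, Bulu, Qiga, but only Mina feeds directly into Tobu.

Mina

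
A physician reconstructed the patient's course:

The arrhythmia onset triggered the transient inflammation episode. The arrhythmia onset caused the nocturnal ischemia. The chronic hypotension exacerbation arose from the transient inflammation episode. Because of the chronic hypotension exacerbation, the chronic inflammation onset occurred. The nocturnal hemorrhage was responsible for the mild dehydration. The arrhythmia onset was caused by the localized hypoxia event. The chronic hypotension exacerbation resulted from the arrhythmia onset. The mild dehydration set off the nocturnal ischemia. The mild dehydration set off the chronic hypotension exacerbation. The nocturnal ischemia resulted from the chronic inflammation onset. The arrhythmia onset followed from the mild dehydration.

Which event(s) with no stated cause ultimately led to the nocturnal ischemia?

Tracing upstream from the nocturnal ischemia: the nocturnal ischemia ← the mild dehydration ← the nocturnal hemorrhage.
A separate upstream branch: the nocturnal ischemia ← the arrhythmia onset ← the localized hypoxia event.
Each of those chain origins has no stated cause.

the localized hypoxia event, the nocturnal hemorrhage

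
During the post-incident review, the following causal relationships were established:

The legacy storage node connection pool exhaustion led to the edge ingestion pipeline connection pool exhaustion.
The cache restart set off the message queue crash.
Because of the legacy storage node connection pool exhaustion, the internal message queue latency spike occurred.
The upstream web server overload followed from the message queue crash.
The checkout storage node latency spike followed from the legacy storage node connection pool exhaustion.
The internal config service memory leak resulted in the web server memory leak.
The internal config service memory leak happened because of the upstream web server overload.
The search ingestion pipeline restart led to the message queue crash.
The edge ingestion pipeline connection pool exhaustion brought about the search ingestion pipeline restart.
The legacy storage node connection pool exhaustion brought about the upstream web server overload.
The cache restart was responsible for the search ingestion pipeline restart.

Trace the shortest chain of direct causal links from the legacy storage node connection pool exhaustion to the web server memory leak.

the legacy storage node connection pool exhaustion → the upstream web server overload
the upstream web server overload → the internal config service memory leak
the internal config service memory leak → the web server memory leak
Length: 3 steps.

the legacy storage node connection pool exhaustion → the upstream web server overload → the internal config service memory leak → the web server memory leak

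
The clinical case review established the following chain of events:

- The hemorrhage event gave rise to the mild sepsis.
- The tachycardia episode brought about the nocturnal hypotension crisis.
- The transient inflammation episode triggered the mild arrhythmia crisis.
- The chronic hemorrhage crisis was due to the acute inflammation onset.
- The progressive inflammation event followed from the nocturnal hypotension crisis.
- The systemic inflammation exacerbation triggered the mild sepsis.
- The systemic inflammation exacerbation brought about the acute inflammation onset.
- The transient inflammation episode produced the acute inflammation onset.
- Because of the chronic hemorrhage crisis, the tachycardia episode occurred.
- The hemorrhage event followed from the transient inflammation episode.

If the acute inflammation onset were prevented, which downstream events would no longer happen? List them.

Downstream of the acute inflammation onset: the chronic hemorrhage crisis, the tachycardia episode, the nocturnal hypotension crisis, the progressive inflammation event.

the chronic hemorrhage crisis, the nocturnal hypotension crisis, the progressive inflammation event, the tachycardia episode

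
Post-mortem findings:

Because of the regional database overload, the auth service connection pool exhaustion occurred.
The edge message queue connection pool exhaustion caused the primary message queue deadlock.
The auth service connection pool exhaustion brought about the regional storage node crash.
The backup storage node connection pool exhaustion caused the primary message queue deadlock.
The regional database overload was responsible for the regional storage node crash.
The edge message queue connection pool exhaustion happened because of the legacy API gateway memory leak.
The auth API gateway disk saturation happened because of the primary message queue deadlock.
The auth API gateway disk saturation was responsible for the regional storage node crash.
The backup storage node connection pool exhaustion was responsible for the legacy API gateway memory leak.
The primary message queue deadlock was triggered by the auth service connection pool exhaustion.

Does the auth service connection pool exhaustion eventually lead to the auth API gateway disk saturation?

Yes

There is a causal chain: the auth service connection pool exhaustion → the primary message queue deadlock → the auth API gateway disk saturation.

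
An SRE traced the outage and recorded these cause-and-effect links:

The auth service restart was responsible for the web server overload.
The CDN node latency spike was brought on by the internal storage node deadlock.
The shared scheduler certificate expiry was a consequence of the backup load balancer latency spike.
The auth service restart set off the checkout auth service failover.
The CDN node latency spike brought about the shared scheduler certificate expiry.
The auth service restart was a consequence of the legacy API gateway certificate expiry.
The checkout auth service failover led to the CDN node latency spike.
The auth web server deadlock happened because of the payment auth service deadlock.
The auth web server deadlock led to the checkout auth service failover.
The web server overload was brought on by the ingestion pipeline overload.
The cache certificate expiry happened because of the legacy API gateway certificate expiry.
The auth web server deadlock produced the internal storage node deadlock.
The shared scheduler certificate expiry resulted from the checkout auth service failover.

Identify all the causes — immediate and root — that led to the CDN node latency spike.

Immediate causes of the CDN node latency spike: the checkout auth service failover, the internal storage node deadlock.
Further upstream: the legacy API gateway certificate expiry, the payment auth service deadlock, the auth service restart, the auth web server deadlock.

the auth service restart, the auth web server deadlock, the checkout auth service failover, the internal storage node deadlock, the legacy API gateway certificate expiry, the payment auth service deadlock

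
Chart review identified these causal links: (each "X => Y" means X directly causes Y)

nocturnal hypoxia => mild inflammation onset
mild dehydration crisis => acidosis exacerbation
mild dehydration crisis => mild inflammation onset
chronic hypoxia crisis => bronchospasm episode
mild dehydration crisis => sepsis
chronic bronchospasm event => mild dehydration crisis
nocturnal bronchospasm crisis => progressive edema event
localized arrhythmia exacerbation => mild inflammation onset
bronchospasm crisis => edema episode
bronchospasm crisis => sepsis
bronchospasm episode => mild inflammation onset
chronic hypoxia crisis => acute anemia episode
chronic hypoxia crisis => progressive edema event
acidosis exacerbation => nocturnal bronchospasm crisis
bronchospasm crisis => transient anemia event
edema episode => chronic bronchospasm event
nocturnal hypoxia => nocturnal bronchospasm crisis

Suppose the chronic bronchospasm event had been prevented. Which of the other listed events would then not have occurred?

the acidosis exacerbation, the mild dehydration crisis

Downstream of the chronic bronchospasm event: the mild dehydration crisis, the sepsis, the acidosis exacerbation, the nocturnal bronchospasm crisis, the progressive edema event, the mild inflammation onset.
Of those, still caused via another path: the sepsis, the nocturnal bronchospasm crisis, the progressive edema event, the mild inflammation onset.
The remainder have no surviving cause.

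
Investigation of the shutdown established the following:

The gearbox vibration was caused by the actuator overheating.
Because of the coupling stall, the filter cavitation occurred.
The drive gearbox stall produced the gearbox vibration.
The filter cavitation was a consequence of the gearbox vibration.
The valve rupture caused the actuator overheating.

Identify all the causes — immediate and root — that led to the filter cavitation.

the actuator overheating, the coupling stall, the drive gearbox stall, the gearbox vibration, the valve rupture

Immediate causes of the filter cavitation: the coupling stall, the gearbox vibration.
Further upstream: the valve rupture, the drive gearbox stall, the actuator overheating.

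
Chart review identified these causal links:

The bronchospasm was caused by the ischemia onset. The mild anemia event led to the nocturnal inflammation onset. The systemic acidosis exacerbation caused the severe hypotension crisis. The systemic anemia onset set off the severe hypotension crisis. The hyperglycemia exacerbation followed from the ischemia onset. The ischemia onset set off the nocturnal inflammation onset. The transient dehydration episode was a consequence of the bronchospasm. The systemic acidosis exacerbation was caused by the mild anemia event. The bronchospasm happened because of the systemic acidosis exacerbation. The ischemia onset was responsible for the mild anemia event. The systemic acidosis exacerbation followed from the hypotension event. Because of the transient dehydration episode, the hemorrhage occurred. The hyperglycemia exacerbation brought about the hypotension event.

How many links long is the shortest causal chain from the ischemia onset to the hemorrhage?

Shortest chain: the ischemia onset → the bronchospasm → the transient dehydration episode → the hemorrhage.

3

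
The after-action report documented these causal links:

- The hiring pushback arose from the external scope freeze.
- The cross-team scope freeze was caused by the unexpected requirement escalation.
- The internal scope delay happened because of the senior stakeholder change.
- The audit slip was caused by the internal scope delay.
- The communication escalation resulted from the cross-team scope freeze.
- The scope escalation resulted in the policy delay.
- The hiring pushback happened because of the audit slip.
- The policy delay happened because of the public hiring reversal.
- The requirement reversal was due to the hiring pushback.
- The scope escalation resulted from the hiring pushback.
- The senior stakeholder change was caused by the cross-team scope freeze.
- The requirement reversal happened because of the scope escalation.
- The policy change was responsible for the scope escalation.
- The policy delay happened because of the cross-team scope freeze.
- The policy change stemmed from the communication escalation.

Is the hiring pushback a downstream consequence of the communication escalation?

The communication escalation leads to the policy change, the scope escalation, the policy delay, the requirement reversal; the hiring pushback is not among them.

No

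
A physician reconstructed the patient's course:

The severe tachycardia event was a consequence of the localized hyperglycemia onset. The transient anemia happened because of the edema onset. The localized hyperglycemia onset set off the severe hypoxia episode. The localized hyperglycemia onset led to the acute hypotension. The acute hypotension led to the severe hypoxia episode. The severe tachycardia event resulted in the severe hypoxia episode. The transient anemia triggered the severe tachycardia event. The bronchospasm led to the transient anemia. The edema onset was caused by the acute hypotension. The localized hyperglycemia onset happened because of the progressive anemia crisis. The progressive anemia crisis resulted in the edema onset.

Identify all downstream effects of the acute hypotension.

the edema onset, the severe hypoxia episode, the severe tachycardia event, the transient anemia

Direct effects: the edema onset, the severe hypoxia episode.
2 steps out: the transient anemia.
3 steps out: the severe tachycardia event.
Not reachable from it: the progressive anemia crisis, the localized hyperglycemia onset, the bronchospasm.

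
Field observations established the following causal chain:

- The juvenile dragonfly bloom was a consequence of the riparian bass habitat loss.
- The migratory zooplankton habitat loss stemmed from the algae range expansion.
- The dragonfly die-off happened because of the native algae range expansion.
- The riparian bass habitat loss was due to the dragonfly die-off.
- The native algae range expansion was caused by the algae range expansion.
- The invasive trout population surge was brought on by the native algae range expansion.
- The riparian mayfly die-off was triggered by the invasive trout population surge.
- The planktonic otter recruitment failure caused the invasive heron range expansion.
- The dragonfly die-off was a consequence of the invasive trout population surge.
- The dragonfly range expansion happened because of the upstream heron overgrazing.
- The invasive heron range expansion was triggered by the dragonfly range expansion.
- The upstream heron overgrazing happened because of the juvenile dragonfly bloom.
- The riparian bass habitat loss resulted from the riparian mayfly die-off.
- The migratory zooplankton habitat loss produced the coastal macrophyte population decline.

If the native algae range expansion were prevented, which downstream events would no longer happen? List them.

the dragonfly die-off, the dragonfly range expansion, the invasive trout population surge, the juvenile dragonfly bloom, the riparian bass habitat loss, the riparian mayfly die-off, the upstream heron overgrazing

Downstream of the native algae range expansion: the invasive trout population surge, the riparian mayfly die-off, the dragonfly die-off, the riparian bass habitat loss, the juvenile dragonfly bloom, the upstream heron overgrazing, the dragonfly range expansion, the invasive heron range expansion.
Of those, still caused via another path: the invasive heron range expansion.
The remainder have no surviving cause.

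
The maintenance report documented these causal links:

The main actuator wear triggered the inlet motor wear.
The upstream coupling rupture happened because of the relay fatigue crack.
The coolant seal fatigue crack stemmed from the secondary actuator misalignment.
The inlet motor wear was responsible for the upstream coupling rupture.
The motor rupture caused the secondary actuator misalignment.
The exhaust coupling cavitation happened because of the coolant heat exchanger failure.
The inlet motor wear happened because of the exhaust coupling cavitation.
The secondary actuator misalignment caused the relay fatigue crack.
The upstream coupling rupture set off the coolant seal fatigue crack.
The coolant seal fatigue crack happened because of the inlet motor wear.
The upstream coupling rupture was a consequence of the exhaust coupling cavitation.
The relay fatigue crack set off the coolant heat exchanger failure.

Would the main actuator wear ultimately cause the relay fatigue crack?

No

The main actuator wear leads to the inlet motor wear, the upstream coupling rupture, the coolant seal fatigue crack; the relay fatigue crack is not among them.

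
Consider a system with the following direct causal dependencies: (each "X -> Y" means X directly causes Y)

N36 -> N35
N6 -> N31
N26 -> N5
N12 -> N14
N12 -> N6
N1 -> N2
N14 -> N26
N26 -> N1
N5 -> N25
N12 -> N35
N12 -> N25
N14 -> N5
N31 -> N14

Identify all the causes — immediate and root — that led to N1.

N12, N14, N26, N31, N6

Immediate cause of N1: N26.
Further upstream: N12, N6, N31, N14.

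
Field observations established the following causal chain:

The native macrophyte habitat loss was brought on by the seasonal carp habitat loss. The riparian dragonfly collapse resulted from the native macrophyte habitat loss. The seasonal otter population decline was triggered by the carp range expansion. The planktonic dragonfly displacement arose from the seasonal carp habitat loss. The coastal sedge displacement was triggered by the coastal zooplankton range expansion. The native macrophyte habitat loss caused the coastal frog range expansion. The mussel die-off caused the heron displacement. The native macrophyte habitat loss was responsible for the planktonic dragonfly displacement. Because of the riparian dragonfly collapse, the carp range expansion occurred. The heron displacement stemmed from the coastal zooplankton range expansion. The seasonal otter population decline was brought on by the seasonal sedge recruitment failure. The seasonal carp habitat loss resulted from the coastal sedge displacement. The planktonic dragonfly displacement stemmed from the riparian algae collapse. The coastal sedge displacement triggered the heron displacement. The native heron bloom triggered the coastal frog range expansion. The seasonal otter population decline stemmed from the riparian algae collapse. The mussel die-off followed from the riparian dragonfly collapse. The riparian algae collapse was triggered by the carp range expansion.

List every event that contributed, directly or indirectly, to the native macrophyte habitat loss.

the coastal sedge displacement, the coastal zooplankton range expansion, the seasonal carp habitat loss

Immediate cause of the native macrophyte habitat loss: the seasonal carp habitat loss.
Further upstream: the coastal zooplankton range expansion, the coastal sedge displacement.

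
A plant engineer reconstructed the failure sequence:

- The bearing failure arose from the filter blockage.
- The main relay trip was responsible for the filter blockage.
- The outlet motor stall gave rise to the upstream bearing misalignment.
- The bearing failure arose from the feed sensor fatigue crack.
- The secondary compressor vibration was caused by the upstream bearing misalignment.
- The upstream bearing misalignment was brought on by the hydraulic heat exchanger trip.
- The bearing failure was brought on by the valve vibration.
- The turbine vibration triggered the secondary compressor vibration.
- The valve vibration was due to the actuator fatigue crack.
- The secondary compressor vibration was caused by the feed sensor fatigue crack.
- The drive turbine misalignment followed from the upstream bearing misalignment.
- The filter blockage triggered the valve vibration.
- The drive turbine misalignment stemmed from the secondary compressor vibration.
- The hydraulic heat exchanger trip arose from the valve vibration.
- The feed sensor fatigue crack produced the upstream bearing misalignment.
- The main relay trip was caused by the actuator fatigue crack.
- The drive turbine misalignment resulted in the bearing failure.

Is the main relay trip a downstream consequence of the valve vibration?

The valve vibration leads to the hydraulic heat exchanger trip, the upstream bearing misalignment, the secondary compressor vibration, the drive turbine misalignment, the bearing failure; the main relay trip is not among them.

No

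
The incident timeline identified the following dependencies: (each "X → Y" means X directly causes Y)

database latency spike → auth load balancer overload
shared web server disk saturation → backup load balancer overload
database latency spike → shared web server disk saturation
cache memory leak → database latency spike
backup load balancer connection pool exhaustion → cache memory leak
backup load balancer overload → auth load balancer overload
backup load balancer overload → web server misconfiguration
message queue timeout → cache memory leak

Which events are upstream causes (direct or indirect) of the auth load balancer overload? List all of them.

Immediate causes of the auth load balancer overload: the database latency spike, the backup load balancer overload.
Further upstream: the backup load balancer connection pool exhaustion, the cache memory leak, the shared web server disk saturation, the message queue timeout.

the backup load balancer connection pool exhaustion, the backup load balancer overload, the cache memory leak, the database latency spike, the message queue timeout, the shared web server disk saturation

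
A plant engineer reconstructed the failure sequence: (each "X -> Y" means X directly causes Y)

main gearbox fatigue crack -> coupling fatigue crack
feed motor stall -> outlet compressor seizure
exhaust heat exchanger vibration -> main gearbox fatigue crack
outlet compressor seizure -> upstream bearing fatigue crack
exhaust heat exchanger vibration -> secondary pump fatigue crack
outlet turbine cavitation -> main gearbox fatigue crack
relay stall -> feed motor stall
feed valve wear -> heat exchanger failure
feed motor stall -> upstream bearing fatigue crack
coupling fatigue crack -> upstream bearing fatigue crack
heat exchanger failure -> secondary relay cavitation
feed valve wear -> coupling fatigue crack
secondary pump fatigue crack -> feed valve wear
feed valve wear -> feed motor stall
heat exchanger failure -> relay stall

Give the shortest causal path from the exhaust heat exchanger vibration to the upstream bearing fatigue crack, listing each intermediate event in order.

the exhaust heat exchanger vibration → the main gearbox fatigue crack → the coupling fatigue crack → the upstream bearing fatigue crack

the exhaust heat exchanger vibration → the main gearbox fatigue crack
the main gearbox fatigue crack → the coupling fatigue crack
the coupling fatigue crack → the upstream bearing fatigue crack
Length: 3 steps.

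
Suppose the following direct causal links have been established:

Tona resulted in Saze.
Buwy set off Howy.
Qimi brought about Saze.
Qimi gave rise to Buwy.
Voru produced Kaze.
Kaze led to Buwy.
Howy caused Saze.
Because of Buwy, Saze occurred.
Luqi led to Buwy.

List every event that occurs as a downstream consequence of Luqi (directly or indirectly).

Direct effects: Buwy.
2 steps out: Howy, Saze.
Not reachable from it: Qimi, Tona, Voru, Kaze.

Buwy, Howy, Saze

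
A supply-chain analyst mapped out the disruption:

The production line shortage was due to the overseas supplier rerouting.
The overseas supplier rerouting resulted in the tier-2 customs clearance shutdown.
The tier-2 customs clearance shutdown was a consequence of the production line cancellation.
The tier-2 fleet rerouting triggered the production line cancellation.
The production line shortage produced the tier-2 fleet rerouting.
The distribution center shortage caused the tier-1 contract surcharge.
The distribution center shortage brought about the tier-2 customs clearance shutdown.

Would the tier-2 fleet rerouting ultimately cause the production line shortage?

No

The tier-2 fleet rerouting leads to the production line cancellation, the tier-2 customs clearance shutdown; the production line shortage is not among them.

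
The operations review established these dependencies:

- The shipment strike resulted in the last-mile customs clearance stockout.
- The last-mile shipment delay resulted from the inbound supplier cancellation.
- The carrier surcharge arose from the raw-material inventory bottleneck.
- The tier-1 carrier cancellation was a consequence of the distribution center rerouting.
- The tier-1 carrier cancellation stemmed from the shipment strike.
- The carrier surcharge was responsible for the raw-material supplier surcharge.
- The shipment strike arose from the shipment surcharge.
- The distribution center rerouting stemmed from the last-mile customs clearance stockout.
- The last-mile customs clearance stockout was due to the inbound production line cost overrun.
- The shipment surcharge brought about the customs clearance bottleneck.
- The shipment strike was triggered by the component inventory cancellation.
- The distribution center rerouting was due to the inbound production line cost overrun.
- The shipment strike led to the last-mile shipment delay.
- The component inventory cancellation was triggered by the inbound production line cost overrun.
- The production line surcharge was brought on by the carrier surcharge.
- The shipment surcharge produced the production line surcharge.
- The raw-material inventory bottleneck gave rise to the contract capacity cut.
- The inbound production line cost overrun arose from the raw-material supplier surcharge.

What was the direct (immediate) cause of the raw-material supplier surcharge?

the carrier surcharge

Upstream contributors include the raw-material inventory bottleneck, but only the carrier surcharge feeds directly into the raw-material supplier surcharge.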